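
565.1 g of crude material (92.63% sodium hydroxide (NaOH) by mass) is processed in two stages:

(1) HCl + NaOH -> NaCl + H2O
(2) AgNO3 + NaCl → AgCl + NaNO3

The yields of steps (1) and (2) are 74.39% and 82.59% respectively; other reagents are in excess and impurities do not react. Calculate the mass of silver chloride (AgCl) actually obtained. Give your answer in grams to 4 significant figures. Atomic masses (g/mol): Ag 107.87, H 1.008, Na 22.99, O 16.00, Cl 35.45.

1152 g

Pure NaOH = 565.1 × 0.9263 = 523.45 g.
M(NaOH) = 22.99 + 16.00 + 1.008 = 39.998 g/mol.
M(AgCl) = 107.87 + 35.45 = 143.32 g/mol.
n(NaOH) = 523.45 / 39.998 = 13.087 mol.
Step 1 (NaOH:NaCl = 1:1): theoretical n(NaCl) = 13.087 mol; at 74.39% yield, n(NaCl) = 9.7354 mol.
Step 2 (NaCl:AgCl = 1:1): theoretical n(AgCl) = 9.7354 mol, so theoretical mass = 9.7354 × 143.32 = 1395.3 g.
At 82.59% yield, actual mass of AgCl = 1395.3 × 0.8259 = 1152.4 g.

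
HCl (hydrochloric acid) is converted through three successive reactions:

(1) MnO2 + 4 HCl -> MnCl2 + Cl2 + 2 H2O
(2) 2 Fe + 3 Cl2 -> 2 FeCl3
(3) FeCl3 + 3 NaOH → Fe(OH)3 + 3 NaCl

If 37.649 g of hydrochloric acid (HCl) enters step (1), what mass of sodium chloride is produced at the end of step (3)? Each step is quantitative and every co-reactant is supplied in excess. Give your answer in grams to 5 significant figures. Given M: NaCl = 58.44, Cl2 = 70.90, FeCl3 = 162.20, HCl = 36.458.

30.175 g

n(HCl) = 37.649 / 36.458 = 1.03267 mol.
Reaction (1): HCl→Cl2 ratio 4:1 ⇒ n(Cl2) = 0.258167 mol.
Reaction (2): Cl2→FeCl3 ratio 3:2 ⇒ n(FeCl3) = 0.172111 mol.
Reaction (3): FeCl3→NaCl ratio 1:3 ⇒ n(NaCl) = 0.516334 mol.
Mass of NaCl = 0.516334 × 58.44 = 30.1746 g.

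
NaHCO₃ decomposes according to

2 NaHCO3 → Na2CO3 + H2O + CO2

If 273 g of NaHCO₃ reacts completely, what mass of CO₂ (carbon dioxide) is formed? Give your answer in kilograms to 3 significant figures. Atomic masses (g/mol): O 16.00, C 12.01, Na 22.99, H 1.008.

M(NaHCO3) = 22.99 + 1.008 + 12.01 + 3(16.00) = 84.008 g/mol.
M(CO2) = 12.01 + 2(16.00) = 44.01 g/mol.
n(NaHCO3) = 273.0 g / 84.008 g/mol = 3.250 mol.
From the equation the NaHCO3:CO2 mole ratio is 2:1, so n(CO2) = 3.250 × 1/2 = 1.625 mol.
Mass of CO2 = 1.625 mol × 44.01 g/mol = 71.51 g.
Converting to kg: 71.51 g = 0.0715 kg.

0.0715 kg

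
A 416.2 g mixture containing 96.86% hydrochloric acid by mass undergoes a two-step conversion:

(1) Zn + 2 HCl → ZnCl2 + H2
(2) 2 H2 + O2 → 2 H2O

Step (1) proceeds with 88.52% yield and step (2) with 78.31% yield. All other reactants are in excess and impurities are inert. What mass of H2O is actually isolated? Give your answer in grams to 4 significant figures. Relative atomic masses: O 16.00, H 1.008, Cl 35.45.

Pure HCl = 416.2 × 0.9686 = 403.13 g.
M(HCl) = 1.008 + 35.45 = 36.458 g/mol.
M(H2O) = 2(1.008) + 16.00 = 18.016 g/mol.
n(HCl) = 403.13 / 36.458 = 11.057 mol.
Step 1 (HCl:H2 = 2:1): theoretical n(H2) = 5.5287 mol; at 88.52% yield, n(H2) = 4.8940 mol.
Step 2 (H2:H2O = 2:2): theoretical n(H2O) = 4.8940 mol, so theoretical mass = 4.8940 × 18.016 = 88.171 g.
At 78.31% yield, actual mass of H2O = 88.171 × 0.7831 = 69.046 g.

69.05 g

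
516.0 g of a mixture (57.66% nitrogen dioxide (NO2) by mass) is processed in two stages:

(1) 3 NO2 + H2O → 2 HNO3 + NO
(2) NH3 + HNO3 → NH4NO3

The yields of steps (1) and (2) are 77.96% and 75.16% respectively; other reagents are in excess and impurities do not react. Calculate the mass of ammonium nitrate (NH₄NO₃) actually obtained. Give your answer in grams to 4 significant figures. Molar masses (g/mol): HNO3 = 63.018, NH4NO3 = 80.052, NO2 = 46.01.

Pure NO2 = 516.0 × 0.5766 = 297.53 g.
n(NO2) = 297.53 / 46.01 = 6.4665 mol.
Step 1 (NO2:HNO3 = 3:2): theoretical n(HNO3) = 4.3110 mol; at 77.96% yield, n(HNO3) = 3.3609 mol.
Step 2 (HNO3:NH4NO3 = 1:1): theoretical n(NH4NO3) = 3.3609 mol, so theoretical mass = 3.3609 × 80.052 = 269.04 g.
At 75.16% yield, actual mass of NH4NO3 = 269.04 × 0.7516 = 202.21 g.

202.2 g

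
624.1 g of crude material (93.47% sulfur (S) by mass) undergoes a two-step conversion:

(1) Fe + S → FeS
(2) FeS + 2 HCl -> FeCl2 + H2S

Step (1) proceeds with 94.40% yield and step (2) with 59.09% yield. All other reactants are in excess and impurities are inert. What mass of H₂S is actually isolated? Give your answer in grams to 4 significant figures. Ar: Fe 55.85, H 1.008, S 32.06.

345.9 g

Pure S = 624.1 × 0.9347 = 583.35 g.
M(S) = 32.06 g/mol.
M(H2S) = 2(1.008) + 32.06 = 34.076 g/mol.
n(S) = 583.35 / 32.06 = 18.195 mol.
Step 1 (S:FeS = 1:1): theoretical n(FeS) = 18.195 mol; at 94.40% yield, n(FeS) = 17.177 mol.
Step 2 (FeS:H2S = 1:1): theoretical n(H2S) = 17.177 mol, so theoretical mass = 17.177 × 34.076 = 585.31 g.
At 59.09% yield, actual mass of H2S = 585.31 × 0.5909 = 345.86 g.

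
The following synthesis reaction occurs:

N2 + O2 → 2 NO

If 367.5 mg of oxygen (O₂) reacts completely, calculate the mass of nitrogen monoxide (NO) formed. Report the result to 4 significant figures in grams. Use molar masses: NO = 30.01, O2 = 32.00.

0.6893 g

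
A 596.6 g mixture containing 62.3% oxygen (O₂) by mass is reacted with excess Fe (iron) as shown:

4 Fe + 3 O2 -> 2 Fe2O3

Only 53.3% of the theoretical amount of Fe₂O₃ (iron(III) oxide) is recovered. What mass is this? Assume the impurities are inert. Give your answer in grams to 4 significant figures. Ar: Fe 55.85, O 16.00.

659.1 g

Pure O2 available = 596.6 g × 0.623 = 371.68 g.
M(O2) = 2(16.00) = 32.00 g/mol.
M(Fe2O3) = 2(55.85) + 3(16.00) = 159.70 g/mol.
n(O2) = 371.68 g / 32.00 g/mol = 11.615 mol.
From the equation the O2:Fe2O3 mole ratio is 3:2, so n(Fe2O3) = 11.615 × 2/3 = 7.7434 mol.
Mass of Fe2O3 = 7.7434 mol × 159.70 g/mol = 1236.6 g.
Actual mass collected = 1236.6 g × 0.533 = 659.12 g.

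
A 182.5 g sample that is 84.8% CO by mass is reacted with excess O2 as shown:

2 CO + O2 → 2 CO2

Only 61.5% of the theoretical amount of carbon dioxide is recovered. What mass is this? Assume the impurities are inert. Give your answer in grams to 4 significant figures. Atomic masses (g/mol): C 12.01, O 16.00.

149.5 g

Pure CO available = 182.5 g × 0.848 = 154.76 g.
M(CO) = 12.01 + 16.00 = 28.01 g/mol.
M(CO2) = 12.01 + 2(16.00) = 44.01 g/mol.
n(CO) = 154.76 g / 28.01 g/mol = 5.5252 mol.
From the equation the CO:CO2 mole ratio is 2:2, so n(CO2) = 5.5252 × 2/2 = 5.5252 mol.
Mass of CO2 = 5.5252 mol × 44.01 g/mol = 243.16 g.
Actual mass collected = 243.16 g × 0.615 = 149.55 g.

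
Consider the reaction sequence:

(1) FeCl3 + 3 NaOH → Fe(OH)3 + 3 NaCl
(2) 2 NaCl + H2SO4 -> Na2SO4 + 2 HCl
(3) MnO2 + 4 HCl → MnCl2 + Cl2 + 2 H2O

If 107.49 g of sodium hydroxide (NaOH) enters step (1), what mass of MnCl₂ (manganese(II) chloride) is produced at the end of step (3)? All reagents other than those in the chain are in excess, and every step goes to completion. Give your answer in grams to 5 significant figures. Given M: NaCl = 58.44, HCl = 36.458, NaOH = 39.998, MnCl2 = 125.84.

n(NaOH) = 107.49 / 39.998 = 2.68738 mol.
Reaction (1): NaOH→NaCl ratio 3:3 ⇒ n(NaCl) = 2.68738 mol.
Reaction (2): NaCl→HCl ratio 2:2 ⇒ n(HCl) = 2.68738 mol.
Reaction (3): HCl→MnCl2 ratio 4:1 ⇒ n(MnCl2) = 0.671846 mol.
Mass of MnCl2 = 0.671846 × 125.84 = 84.5451 g.

84.545 g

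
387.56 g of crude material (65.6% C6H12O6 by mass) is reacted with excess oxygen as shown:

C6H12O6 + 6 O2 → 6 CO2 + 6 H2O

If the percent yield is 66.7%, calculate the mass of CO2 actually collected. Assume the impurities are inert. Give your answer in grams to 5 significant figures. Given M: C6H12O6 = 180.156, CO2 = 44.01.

Pure C6H12O6 available = 387.56 g × 0.656 = 254.239 g.
n(C6H12O6) = 254.239 g / 180.156 g/mol = 1.41122 mol.
From the equation the C6H12O6:CO2 mole ratio is 1:6, so n(CO2) = 1.41122 × 6/1 = 8.46731 mol.
Mass of CO2 = 8.46731 mol × 44.01 g/mol = 372.646 g.
Actual mass collected = 372.646 g × 0.667 = 248.555 g.

248.56 g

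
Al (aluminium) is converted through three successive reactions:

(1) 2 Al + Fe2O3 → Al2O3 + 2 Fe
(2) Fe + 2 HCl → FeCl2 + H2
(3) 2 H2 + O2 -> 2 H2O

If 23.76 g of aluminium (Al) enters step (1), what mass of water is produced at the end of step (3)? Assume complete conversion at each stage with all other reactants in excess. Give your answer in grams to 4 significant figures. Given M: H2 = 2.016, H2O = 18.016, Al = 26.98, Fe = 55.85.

n(Al) = 23.76 / 26.98 = 0.88065 mol.
Reaction (1): Al→Fe ratio 2:2 ⇒ n(Fe) = 0.88065 mol.
Reaction (2): Fe→H2 ratio 1:1 ⇒ n(H2) = 0.88065 mol.
Reaction (3): H2→H2O ratio 2:2 ⇒ n(H2O) = 0.88065 mol.
Mass of H2O = 0.88065 × 18.016 = 15.866 g.

15.87 g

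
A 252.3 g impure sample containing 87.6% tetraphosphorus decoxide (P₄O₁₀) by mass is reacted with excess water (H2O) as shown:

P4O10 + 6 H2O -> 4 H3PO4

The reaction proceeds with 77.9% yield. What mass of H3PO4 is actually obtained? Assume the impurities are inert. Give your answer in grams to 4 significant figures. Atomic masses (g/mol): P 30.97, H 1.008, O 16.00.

237.7 g

Pure P4O10 available = 252.3 g × 0.876 = 221.01 g.
M(P4O10) = 4(30.97) + 10(16.00) = 283.88 g/mol.
M(H3PO4) = 3(1.008) + 30.97 + 4(16.00) = 97.994 g/mol.
n(P4O10) = 221.01 g / 283.88 g/mol = 0.77855 mol.
From the equation the P4O10:H3PO4 mole ratio is 1:4, so n(H3PO4) = 0.77855 × 4/1 = 3.1142 mol.
Mass of H3PO4 = 3.1142 mol × 97.994 g/mol = 305.17 g.
Actual mass collected = 305.17 g × 0.779 = 237.73 g.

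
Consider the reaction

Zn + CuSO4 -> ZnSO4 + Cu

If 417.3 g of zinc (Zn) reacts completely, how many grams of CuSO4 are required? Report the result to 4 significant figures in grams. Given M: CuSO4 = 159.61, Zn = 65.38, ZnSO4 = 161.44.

n(Zn) = 417.30 g / 65.38 g/mol = 6.3827 mol.
From the equation the Zn:CuSO4 mole ratio is 1:1, so n(CuSO4) = 6.3827 × 1/1 = 6.3827 mol.
Mass of CuSO4 = 6.3827 mol × 159.61 g/mol = 1018.7 g.

1019 g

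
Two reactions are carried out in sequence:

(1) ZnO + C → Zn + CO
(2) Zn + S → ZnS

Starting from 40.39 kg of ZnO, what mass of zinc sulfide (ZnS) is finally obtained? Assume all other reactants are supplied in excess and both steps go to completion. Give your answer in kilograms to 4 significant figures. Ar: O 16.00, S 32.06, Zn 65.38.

48.36 kg

M(ZnO) = 65.38 + 16.00 = 81.38 g/mol.
M(ZnS) = 65.38 + 32.06 = 97.44 g/mol.
40.39 kg = 40390 g.
n(ZnO) = 40390 / 81.38 = 496.31 mol.
Step 1 gives a 1:1 ratio of ZnO to Zn, so n(Zn) = 496.31 mol.
In step 2 the Zn:ZnS ratio is 1:1, so n(ZnS) = 496.31 mol.
Mass of ZnS = 496.31 × 97.44 = 48361 g = 48.36 kg.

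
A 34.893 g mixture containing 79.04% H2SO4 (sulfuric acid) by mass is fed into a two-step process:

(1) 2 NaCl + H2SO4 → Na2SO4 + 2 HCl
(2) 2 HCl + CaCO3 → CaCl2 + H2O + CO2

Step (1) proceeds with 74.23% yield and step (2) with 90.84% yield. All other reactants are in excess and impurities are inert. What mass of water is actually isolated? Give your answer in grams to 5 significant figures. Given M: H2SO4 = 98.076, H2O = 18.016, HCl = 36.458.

3.4162 g

Pure H2SO4 = 34.893 × 0.7904 = 27.5794 g.
n(H2SO4) = 27.5794 / 98.076 = 0.281205 mol.
Step 1 (H2SO4:HCl = 1:2): theoretical n(HCl) = 0.562409 mol; at 74.23% yield, n(HCl) = 0.417476 mol.
Step 2 (HCl:H2O = 2:1): theoretical n(H2O) = 0.208738 mol, so theoretical mass = 0.208738 × 18.016 = 3.76063 g.
At 90.84% yield, actual mass of H2O = 3.76063 × 0.9084 = 3.41615 g.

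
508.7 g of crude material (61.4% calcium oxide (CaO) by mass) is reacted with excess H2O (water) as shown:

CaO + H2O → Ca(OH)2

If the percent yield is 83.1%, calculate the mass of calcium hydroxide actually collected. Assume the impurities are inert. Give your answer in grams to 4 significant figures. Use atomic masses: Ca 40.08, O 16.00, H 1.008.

Pure CaO available = 508.7 g × 0.614 = 312.34 g.
M(CaO) = 40.08 + 16.00 = 56.08 g/mol.
M(Ca(OH)2) = 40.08 + 2(16.00) + 2(1.008) = 74.096 g/mol.
n(CaO) = 312.34 g / 56.08 g/mol = 5.5696 mol.
From the equation the CaO:Ca(OH)2 mole ratio is 1:1, so n(Ca(OH)2) = 5.5696 × 1/1 = 5.5696 mol.
Mass of Ca(OH)2 = 5.5696 mol × 74.096 g/mol = 412.68 g.
Actual mass collected = 412.68 g × 0.831 = 342.94 g.

342.9 g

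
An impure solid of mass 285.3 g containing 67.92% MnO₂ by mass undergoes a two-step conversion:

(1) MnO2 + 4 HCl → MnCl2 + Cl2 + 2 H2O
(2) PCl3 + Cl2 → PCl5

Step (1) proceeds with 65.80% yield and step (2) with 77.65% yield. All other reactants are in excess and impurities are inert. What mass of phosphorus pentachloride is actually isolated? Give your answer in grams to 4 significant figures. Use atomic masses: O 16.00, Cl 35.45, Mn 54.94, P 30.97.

237.1 g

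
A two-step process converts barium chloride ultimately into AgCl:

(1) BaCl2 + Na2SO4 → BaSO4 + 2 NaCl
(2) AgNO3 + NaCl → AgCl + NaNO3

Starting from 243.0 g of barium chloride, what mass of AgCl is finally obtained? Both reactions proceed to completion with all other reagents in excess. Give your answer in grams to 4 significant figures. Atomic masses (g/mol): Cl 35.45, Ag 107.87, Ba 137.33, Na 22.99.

M(BaCl2) = 137.33 + 2(35.45) = 208.23 g/mol.
M(AgCl) = 107.87 + 35.45 = 143.32 g/mol.
n(BaCl2) = 243.00 / 208.23 = 1.1670 mol.
Step 1 gives a 1:2 ratio of BaCl2 to NaCl, so n(NaCl) = 2.3340 mol.
In step 2 the NaCl:AgCl ratio is 1:1, so n(AgCl) = 2.3340 mol.
Mass of AgCl = 2.3340 × 143.32 = 334.50 g.

334.5 g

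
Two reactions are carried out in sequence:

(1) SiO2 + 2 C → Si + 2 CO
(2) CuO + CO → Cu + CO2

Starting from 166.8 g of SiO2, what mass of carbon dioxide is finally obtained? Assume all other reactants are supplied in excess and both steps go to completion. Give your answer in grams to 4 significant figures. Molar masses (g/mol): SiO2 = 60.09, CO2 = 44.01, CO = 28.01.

n(SiO2) = 166.80 / 60.09 = 2.7758 mol.
Step 1 gives a 1:2 ratio of SiO2 to CO, so n(CO) = 5.5517 mol.
In step 2 the CO:CO2 ratio is 1:1, so n(CO2) = 5.5517 mol.
Mass of CO2 = 5.5517 × 44.01 = 244.33 g.

244.3 g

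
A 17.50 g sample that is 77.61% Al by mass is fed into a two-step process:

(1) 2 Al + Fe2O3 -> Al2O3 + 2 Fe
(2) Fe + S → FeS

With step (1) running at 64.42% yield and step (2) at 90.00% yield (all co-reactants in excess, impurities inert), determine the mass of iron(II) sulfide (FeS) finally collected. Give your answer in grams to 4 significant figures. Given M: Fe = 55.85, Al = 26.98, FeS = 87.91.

25.66 g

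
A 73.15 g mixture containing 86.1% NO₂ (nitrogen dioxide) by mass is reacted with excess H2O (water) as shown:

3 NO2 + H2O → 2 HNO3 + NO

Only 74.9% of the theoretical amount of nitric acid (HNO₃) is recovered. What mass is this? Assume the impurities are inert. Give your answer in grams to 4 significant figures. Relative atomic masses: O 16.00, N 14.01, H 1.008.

43.07 g

Pure NO2 available = 73.15 g × 0.861 = 62.982 g.
M(NO2) = 14.01 + 2(16.00) = 46.01 g/mol.
M(HNO3) = 1.008 + 14.01 + 3(16.00) = 63.018 g/mol.
n(NO2) = 62.982 g / 46.01 g/mol = 1.3689 mol.
From the equation the NO2:HNO3 mole ratio is 3:2, so n(HNO3) = 1.3689 × 2/3 = 0.91259 mol.
Mass of HNO3 = 0.91259 mol × 63.018 g/mol = 57.509 g.
Actual mass collected = 57.509 g × 0.749 = 43.075 g.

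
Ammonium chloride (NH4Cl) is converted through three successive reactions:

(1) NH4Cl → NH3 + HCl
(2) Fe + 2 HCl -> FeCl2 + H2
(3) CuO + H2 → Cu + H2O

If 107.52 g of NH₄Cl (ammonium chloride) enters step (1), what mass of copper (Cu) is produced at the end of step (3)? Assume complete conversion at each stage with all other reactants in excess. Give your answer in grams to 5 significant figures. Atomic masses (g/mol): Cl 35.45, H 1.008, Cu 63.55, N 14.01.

63.868 g

M(NH4Cl) = 14.01 + 4(1.008) + 35.45 = 53.492 g/mol.
M(Cu) = 63.55 g/mol.
n(NH4Cl) = 107.52 / 53.492 = 2.01002 mol.
Reaction (1): NH4Cl→HCl ratio 1:1 ⇒ n(HCl) = 2.01002 mol.
Reaction (2): HCl→H2 ratio 2:1 ⇒ n(H2) = 1.00501 mol.
Reaction (3): H2→Cu ratio 1:1 ⇒ n(Cu) = 1.00501 mol.
Mass of Cu = 1.00501 × 63.55 = 63.8684 g.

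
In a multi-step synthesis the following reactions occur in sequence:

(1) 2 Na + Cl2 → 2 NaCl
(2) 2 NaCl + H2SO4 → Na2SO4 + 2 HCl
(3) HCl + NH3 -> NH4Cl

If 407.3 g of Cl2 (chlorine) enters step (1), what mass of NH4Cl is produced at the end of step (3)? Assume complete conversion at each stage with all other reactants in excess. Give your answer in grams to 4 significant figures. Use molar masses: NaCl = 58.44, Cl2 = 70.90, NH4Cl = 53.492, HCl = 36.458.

614.6 g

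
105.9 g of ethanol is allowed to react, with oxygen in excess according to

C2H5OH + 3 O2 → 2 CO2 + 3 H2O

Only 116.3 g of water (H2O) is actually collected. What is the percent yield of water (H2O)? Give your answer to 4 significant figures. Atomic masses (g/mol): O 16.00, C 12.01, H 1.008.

M(C2H5OH) = 2(12.01) + 6(1.008) + 16.00 = 46.068 g/mol.
M(H2O) = 2(1.008) + 16.00 = 18.016 g/mol.
n(C2H5OH) = 105.90 g / 46.068 g/mol = 2.2988 mol.
From the equation the C2H5OH:H2O mole ratio is 1:3, so n(H2O) = 2.2988 × 3/1 = 6.8963 mol.
Mass of H2O = 6.8963 mol × 18.016 g/mol = 124.24 g.
This is the theoretical yield. Percent yield = 116.3 g / 124.24 g × 100% = 93.606%.

93.61 %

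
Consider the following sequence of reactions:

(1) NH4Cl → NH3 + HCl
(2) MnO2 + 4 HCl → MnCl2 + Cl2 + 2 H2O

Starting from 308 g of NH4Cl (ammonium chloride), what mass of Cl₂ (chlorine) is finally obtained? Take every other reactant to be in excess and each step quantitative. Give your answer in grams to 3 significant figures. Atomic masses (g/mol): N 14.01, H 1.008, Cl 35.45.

102 g

M(NH4Cl) = 14.01 + 4(1.008) + 35.45 = 53.492 g/mol.
M(Cl2) = 2(35.45) = 70.90 g/mol.
n(NH4Cl) = 308.0 / 53.492 = 5.758 mol.
Step 1 gives a 1:1 ratio of NH4Cl to HCl, so n(HCl) = 5.758 mol.
In step 2 the HCl:Cl2 ratio is 4:1, so n(Cl2) = 1.439 mol.
Mass of Cl2 = 1.439 × 70.90 = 102.1 g.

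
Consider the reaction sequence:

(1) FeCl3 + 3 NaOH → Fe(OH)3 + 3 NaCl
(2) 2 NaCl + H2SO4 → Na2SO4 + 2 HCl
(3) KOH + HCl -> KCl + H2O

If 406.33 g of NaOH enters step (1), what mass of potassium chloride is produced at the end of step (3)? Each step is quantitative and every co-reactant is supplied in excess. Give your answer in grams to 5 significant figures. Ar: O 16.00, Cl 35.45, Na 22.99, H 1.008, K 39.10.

M(NaOH) = 22.99 + 16.00 + 1.008 = 39.998 g/mol.
M(KCl) = 39.10 + 35.45 = 74.55 g/mol.
n(NaOH) = 406.33 / 39.998 = 10.1588 mol.
Reaction (1): NaOH→NaCl ratio 3:3 ⇒ n(NaCl) = 10.1588 mol.
Reaction (2): NaCl→HCl ratio 2:2 ⇒ n(HCl) = 10.1588 mol.
Reaction (3): HCl→KCl ratio 1:1 ⇒ n(KCl) = 10.1588 mol.
Mass of KCl = 10.1588 × 74.55 = 757.335 g.

757.34 g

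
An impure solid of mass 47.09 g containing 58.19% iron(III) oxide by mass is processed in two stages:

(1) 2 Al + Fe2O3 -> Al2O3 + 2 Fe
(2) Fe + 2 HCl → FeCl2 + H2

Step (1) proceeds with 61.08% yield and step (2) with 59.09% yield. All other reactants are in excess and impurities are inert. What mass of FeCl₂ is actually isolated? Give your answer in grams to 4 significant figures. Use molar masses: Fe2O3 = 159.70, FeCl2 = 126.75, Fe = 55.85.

15.70 g

Pure Fe2O3 = 47.09 × 0.5819 = 27.402 g.
n(Fe2O3) = 27.402 / 159.70 = 0.17158 mol.
Step 1 (Fe2O3:Fe = 1:2): theoretical n(Fe) = 0.34316 mol; at 61.08% yield, n(Fe) = 0.20960 mol.
Step 2 (Fe:FeCl2 = 1:1): theoretical n(FeCl2) = 0.20960 mol, so theoretical mass = 0.20960 × 126.75 = 26.567 g.
At 59.09% yield, actual mass of FeCl2 = 26.567 × 0.5909 = 15.699 g.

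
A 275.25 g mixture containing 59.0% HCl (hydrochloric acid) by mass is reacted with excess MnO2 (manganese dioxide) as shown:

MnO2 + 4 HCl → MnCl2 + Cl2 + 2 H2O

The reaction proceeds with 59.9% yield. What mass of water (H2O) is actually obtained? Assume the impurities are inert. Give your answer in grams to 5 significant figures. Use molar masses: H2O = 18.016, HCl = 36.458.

24.035 g

Pure HCl available = 275.25 g × 0.590 = 162.398 g.
n(HCl) = 162.398 g / 36.458 g/mol = 4.45437 mol.
From the equation the HCl:H2O mole ratio is 4:2, so n(H2O) = 4.45437 × 2/4 = 2.22719 mol.
Mass of H2O = 2.22719 mol × 18.016 g/mol = 40.1250 g.
Actual mass collected = 40.1250 g × 0.599 = 24.0349 g.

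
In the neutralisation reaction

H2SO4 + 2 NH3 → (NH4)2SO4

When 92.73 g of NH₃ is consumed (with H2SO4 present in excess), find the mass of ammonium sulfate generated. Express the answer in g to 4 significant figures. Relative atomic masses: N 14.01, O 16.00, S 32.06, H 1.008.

M(NH3) = 14.01 + 3(1.008) = 17.034 g/mol.
M((NH4)2SO4) = 2(14.01) + 8(1.008) + 32.06 + 4(16.00) = 132.144 g/mol.
n(NH3) = 92.730 g / 17.034 g/mol = 5.4438 mol.
From the equation the NH3:(NH4)2SO4 mole ratio is 2:1, so n((NH4)2SO4) = 5.4438 × 1/2 = 2.7219 mol.
Mass of (NH4)2SO4 = 2.7219 mol × 132.144 g/mol = 359.68 g.

359.7 g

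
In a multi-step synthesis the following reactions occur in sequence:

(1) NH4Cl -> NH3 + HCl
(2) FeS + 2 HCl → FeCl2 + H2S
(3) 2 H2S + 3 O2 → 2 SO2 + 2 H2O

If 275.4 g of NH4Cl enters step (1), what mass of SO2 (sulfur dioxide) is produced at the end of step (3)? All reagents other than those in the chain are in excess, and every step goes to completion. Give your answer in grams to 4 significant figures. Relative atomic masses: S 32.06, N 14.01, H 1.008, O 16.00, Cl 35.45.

164.9 g

M(NH4Cl) = 14.01 + 4(1.008) + 35.45 = 53.492 g/mol.
M(SO2) = 32.06 + 2(16.00) = 64.06 g/mol.
n(NH4Cl) = 275.4 / 53.492 = 5.1484 mol.
Reaction (1): NH4Cl→HCl ratio 1:1 ⇒ n(HCl) = 5.1484 mol.
Reaction (2): HCl→H2S ratio 2:1 ⇒ n(H2S) = 2.5742 mol.
Reaction (3): H2S→SO2 ratio 2:2 ⇒ n(SO2) = 2.5742 mol.
Mass of SO2 = 2.5742 × 64.06 = 164.90 g.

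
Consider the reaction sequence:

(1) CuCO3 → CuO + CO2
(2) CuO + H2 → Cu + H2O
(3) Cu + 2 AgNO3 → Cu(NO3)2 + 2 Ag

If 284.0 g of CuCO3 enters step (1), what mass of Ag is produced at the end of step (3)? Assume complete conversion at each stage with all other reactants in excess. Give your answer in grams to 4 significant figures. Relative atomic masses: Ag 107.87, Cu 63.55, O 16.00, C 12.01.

495.9 g

M(CuCO3) = 63.55 + 12.01 + 3(16.00) = 123.56 g/mol.
M(Ag) = 107.87 g/mol.
n(CuCO3) = 284.0 / 123.56 = 2.2985 mol.
Reaction (1): CuCO3→CuO ratio 1:1 ⇒ n(CuO) = 2.2985 mol.
Reaction (2): CuO→Cu ratio 1:1 ⇒ n(Cu) = 2.2985 mol.
Reaction (3): Cu→Ag ratio 1:2 ⇒ n(Ag) = 4.5970 mol.
Mass of Ag = 4.5970 × 107.87 = 495.87 g.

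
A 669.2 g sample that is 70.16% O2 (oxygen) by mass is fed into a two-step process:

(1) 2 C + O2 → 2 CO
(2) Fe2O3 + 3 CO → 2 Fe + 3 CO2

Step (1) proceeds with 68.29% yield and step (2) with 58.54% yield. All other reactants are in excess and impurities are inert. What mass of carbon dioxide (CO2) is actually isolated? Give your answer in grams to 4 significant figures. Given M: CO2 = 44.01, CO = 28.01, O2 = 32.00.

Pure O2 = 669.2 × 0.7016 = 469.51 g.
n(O2) = 469.51 / 32.00 = 14.672 mol.
Step 1 (O2:CO = 1:2): theoretical n(CO) = 29.344 mol; at 68.29% yield, n(CO) = 20.039 mol.
Step 2 (CO:CO2 = 3:3): theoretical n(CO2) = 20.039 mol, so theoretical mass = 20.039 × 44.01 = 881.93 g.
At 58.54% yield, actual mass of CO2 = 881.93 × 0.5854 = 516.28 g.

516.3 g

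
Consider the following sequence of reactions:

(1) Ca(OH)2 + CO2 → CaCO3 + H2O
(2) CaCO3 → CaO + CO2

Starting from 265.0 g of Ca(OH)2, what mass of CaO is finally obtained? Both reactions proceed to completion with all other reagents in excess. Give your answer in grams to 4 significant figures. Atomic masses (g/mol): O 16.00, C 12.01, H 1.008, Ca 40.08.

M(Ca(OH)2) = 40.08 + 2(16.00) + 2(1.008) = 74.096 g/mol.
M(CaO) = 40.08 + 16.00 = 56.08 g/mol.
n(Ca(OH)2) = 265.00 / 74.096 = 3.5764 mol.
Step 1 gives a 1:1 ratio of Ca(OH)2 to CaCO3, so n(CaCO3) = 3.5764 mol.
In step 2 the CaCO3:CaO ratio is 1:1, so n(CaO) = 3.5764 mol.
Mass of CaO = 3.5764 × 56.08 = 200.57 g.

200.6 g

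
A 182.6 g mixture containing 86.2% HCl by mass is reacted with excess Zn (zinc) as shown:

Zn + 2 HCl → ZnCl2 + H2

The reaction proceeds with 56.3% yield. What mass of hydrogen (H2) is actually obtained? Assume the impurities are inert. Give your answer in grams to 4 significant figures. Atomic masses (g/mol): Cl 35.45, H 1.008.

2.450 g

Pure HCl available = 182.6 g × 0.862 = 157.40 g.
M(HCl) = 1.008 + 35.45 = 36.458 g/mol.
M(H2) = 2(1.008) = 2.016 g/mol.
n(HCl) = 157.40 g / 36.458 g/mol = 4.3173 mol.
From the equation the HCl:H2 mole ratio is 2:1, so n(H2) = 4.3173 × 1/2 = 2.1587 mol.
Mass of H2 = 2.1587 mol × 2.016 g/mol = 4.3519 g.
Actual mass collected = 4.3519 g × 0.563 = 2.4501 g.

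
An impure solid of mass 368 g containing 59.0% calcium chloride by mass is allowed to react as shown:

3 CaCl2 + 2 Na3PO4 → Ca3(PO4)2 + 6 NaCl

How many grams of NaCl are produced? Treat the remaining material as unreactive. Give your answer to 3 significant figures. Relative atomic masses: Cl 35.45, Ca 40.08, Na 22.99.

Mass of pure CaCl2 = 368 g × 0.590 = 217.1 g.
M(CaCl2) = 40.08 + 2(35.45) = 110.98 g/mol.
M(NaCl) = 22.99 + 35.45 = 58.44 g/mol.
n(CaCl2) = 217.1 g / 110.98 g/mol = 1.956 mol.
From the equation the CaCl2:NaCl mole ratio is 3:6, so n(NaCl) = 1.956 × 6/3 = 3.913 mol.
Mass of NaCl = 3.913 mol × 58.44 g/mol = 228.7 g.

229 g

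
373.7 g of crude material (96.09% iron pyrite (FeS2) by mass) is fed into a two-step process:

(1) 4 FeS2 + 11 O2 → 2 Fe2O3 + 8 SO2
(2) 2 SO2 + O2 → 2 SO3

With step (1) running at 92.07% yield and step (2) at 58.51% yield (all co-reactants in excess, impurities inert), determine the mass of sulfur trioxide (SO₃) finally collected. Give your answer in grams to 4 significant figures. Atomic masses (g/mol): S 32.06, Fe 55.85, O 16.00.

Pure FeS2 = 373.7 × 0.9609 = 359.09 g.
M(FeS2) = 55.85 + 2(32.06) = 119.97 g/mol.
M(SO3) = 32.06 + 3(16.00) = 80.06 g/mol.
n(FeS2) = 359.09 / 119.97 = 2.9932 mol.
Step 1 (FeS2:SO2 = 4:8): theoretical n(SO2) = 5.9863 mol; at 92.07% yield, n(SO2) = 5.5116 mol.
Step 2 (SO2:SO3 = 2:2): theoretical n(SO3) = 5.5116 mol, so theoretical mass = 5.5116 × 80.06 = 441.26 g.
At 58.51% yield, actual mass of SO3 = 441.26 × 0.5851 = 258.18 g.

258.2 g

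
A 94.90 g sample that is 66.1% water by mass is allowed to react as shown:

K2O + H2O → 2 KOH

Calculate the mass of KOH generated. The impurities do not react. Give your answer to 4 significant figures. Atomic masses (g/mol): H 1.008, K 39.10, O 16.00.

Mass of pure H2O = 94.90 g × 0.661 = 62.729 g.
M(H2O) = 2(1.008) + 16.00 = 18.016 g/mol.
M(KOH) = 39.10 + 16.00 + 1.008 = 56.108 g/mol.
n(H2O) = 62.729 g / 18.016 g/mol = 3.4818 mol.
From the equation the H2O:KOH mole ratio is 1:2, so n(KOH) = 3.4818 × 2/1 = 6.9637 mol.
Mass of KOH = 6.9637 mol × 56.108 g/mol = 390.72 g.

390.7 g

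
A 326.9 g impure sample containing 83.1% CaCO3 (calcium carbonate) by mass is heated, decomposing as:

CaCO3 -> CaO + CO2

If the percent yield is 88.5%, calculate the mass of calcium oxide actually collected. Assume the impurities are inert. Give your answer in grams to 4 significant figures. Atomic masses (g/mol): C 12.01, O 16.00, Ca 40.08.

Pure CaCO3 available = 326.9 g × 0.831 = 271.65 g.
M(CaCO3) = 40.08 + 12.01 + 3(16.00) = 100.09 g/mol.
M(CaO) = 40.08 + 16.00 = 56.08 g/mol.
n(CaCO3) = 271.65 g / 100.09 g/mol = 2.7141 mol.
From the equation the CaCO3:CaO mole ratio is 1:1, so n(CaO) = 2.7141 × 1/1 = 2.7141 mol.
Mass of CaO = 2.7141 mol × 56.08 g/mol = 152.21 g.
Actual mass collected = 152.21 g × 0.885 = 134.70 g.

134.7 g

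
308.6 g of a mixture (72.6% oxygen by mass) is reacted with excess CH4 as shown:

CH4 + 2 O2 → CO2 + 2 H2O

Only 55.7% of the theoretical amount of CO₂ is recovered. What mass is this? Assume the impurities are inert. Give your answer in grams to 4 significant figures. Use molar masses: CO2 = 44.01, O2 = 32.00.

Pure O2 available = 308.6 g × 0.726 = 224.04 g.
n(O2) = 224.04 g / 32.00 g/mol = 7.0014 mol.
From the equation the O2:CO2 mole ratio is 2:1, so n(CO2) = 7.0014 × 1/2 = 3.5007 mol.
Mass of CO2 = 3.5007 mol × 44.01 g/mol = 154.06 g.
Actual mass collected = 154.06 g × 0.557 = 85.814 g.

85.81 g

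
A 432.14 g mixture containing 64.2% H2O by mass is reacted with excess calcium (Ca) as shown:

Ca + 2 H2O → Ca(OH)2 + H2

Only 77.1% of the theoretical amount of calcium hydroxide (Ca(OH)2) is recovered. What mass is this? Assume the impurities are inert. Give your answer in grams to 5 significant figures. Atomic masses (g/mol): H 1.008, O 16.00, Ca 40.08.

Pure H2O available = 432.14 g × 0.642 = 277.434 g.
M(H2O) = 2(1.008) + 16.00 = 18.016 g/mol.
M(Ca(OH)2) = 40.08 + 2(16.00) + 2(1.008) = 74.096 g/mol.
n(H2O) = 277.434 g / 18.016 g/mol = 15.3993 mol.
From the equation the H2O:Ca(OH)2 mole ratio is 2:1, so n(Ca(OH)2) = 15.3993 × 1/2 = 7.69965 mol.
Mass of Ca(OH)2 = 7.69965 mol × 74.096 g/mol = 570.513 g.
Actual mass collected = 570.513 g × 0.771 = 439.866 g.

439.87 g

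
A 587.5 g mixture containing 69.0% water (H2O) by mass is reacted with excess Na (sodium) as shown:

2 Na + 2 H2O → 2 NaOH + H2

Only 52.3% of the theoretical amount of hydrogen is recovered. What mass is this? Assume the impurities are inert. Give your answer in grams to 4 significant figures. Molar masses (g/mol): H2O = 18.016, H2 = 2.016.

11.86 g

Pure H2O available = 587.5 g × 0.690 = 405.38 g.
n(H2O) = 405.38 g / 18.016 g/mol = 22.501 mol.
From the equation the H2O:H2 mole ratio is 2:1, so n(H2) = 22.501 × 1/2 = 11.250 mol.
Mass of H2 = 11.250 mol × 2.016 g/mol = 22.681 g.
Actual mass collected = 22.681 g × 0.523 = 11.862 g.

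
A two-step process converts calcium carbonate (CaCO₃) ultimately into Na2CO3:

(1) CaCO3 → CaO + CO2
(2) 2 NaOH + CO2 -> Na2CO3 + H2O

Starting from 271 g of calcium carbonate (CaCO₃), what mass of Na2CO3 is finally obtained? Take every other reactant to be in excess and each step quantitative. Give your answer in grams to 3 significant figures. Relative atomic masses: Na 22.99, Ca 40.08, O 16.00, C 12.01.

M(CaCO3) = 40.08 + 12.01 + 3(16.00) = 100.09 g/mol.
M(Na2CO3) = 2(22.99) + 12.01 + 3(16.00) = 105.99 g/mol.
n(CaCO3) = 271.0 / 100.09 = 2.708 mol.
Step 1 gives a 1:1 ratio of CaCO3 to CO2, so n(CO2) = 2.708 mol.
In step 2 the CO2:Na2CO3 ratio is 1:1, so n(Na2CO3) = 2.708 mol.
Mass of Na2CO3 = 2.708 × 105.99 = 287.0 g.

287 g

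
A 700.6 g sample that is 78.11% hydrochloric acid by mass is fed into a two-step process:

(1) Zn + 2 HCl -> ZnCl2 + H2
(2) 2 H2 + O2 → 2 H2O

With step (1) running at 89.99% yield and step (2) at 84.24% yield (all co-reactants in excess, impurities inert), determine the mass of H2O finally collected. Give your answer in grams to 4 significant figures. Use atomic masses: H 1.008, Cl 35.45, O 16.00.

Pure HCl = 700.6 × 0.7811 = 547.24 g.
M(HCl) = 1.008 + 35.45 = 36.458 g/mol.
M(H2O) = 2(1.008) + 16.00 = 18.016 g/mol.
n(HCl) = 547.24 / 36.458 = 15.010 mol.
Step 1 (HCl:H2 = 2:1): theoretical n(H2) = 7.5051 mol; at 89.99% yield, n(H2) = 6.7538 mol.
Step 2 (H2:H2O = 2:2): theoretical n(H2O) = 6.7538 mol, so theoretical mass = 6.7538 × 18.016 = 121.68 g.
At 84.24% yield, actual mass of H2O = 121.68 × 0.8424 = 102.50 g.

102.5 g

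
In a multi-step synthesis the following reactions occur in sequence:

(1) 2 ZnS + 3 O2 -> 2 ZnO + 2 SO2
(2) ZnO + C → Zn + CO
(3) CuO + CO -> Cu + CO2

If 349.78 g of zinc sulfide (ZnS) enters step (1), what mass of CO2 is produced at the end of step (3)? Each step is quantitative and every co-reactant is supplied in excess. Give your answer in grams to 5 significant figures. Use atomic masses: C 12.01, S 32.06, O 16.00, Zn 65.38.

157.98 g

M(ZnS) = 65.38 + 32.06 = 97.44 g/mol.
M(CO2) = 12.01 + 2(16.00) = 44.01 g/mol.
n(ZnS) = 349.78 / 97.44 = 3.58970 mol.
Reaction (1): ZnS→ZnO ratio 2:2 ⇒ n(ZnO) = 3.58970 mol.
Reaction (2): ZnO→CO ratio 1:1 ⇒ n(CO) = 3.58970 mol.
Reaction (3): CO→CO2 ratio 1:1 ⇒ n(CO2) = 3.58970 mol.
Mass of CO2 = 3.58970 × 44.01 = 157.983 g.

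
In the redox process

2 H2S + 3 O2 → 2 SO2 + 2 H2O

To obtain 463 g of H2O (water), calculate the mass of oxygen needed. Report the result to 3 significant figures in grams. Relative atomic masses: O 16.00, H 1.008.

M(H2O) = 2(1.008) + 16.00 = 18.016 g/mol.
M(O2) = 2(16.00) = 32.00 g/mol.
n(H2O) = 463.0 g / 18.016 g/mol = 25.70 mol.
From the equation the H2O:O2 mole ratio is 2:3, so n(O2) = 25.70 × 3/2 = 38.55 mol.
Mass of O2 = 38.55 mol × 32.00 g/mol = 1234 g.

1230 g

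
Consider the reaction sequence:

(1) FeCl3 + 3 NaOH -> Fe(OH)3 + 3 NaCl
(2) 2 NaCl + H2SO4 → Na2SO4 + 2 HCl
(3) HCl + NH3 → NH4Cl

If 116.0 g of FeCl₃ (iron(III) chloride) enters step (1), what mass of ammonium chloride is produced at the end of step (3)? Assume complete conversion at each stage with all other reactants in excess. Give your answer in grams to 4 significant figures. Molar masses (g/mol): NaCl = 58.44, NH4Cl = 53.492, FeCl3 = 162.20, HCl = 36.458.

114.8 g

n(FeCl3) = 116.0 / 162.20 = 0.71517 mol.
Reaction (1): FeCl3→NaCl ratio 1:3 ⇒ n(NaCl) = 2.1455 mol.
Reaction (2): NaCl→HCl ratio 2:2 ⇒ n(HCl) = 2.1455 mol.
Reaction (3): HCl→NH4Cl ratio 1:1 ⇒ n(NH4Cl) = 2.1455 mol.
Mass of NH4Cl = 2.1455 × 53.492 = 114.77 g.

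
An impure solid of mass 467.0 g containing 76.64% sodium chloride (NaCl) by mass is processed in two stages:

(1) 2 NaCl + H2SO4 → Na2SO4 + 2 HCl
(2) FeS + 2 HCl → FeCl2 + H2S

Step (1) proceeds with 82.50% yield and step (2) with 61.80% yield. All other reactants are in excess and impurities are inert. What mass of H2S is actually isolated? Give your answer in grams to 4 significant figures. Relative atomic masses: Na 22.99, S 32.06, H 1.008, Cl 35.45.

Pure NaCl = 467.0 × 0.7664 = 357.91 g.
M(NaCl) = 22.99 + 35.45 = 58.44 g/mol.
M(H2S) = 2(1.008) + 32.06 = 34.076 g/mol.
n(NaCl) = 357.91 / 58.44 = 6.1244 mol.
Step 1 (NaCl:HCl = 2:2): theoretical n(HCl) = 6.1244 mol; at 82.50% yield, n(HCl) = 5.0526 mol.
Step 2 (HCl:H2S = 2:1): theoretical n(H2S) = 2.5263 mol, so theoretical mass = 2.5263 × 34.076 = 86.086 g.
At 61.80% yield, actual mass of H2S = 86.086 × 0.6180 = 53.201 g.

53.20 g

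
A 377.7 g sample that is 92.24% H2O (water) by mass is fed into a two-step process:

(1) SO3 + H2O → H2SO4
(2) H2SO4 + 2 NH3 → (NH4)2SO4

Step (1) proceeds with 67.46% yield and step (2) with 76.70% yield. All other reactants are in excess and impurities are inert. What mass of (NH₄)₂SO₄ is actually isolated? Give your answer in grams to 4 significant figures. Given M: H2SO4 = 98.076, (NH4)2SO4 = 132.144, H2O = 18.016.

Pure H2O = 377.7 × 0.9224 = 348.39 g.
n(H2O) = 348.39 / 18.016 = 19.338 mol.
Step 1 (H2O:H2SO4 = 1:1): theoretical n(H2SO4) = 19.338 mol; at 67.46% yield, n(H2SO4) = 13.045 mol.
Step 2 (H2SO4:(NH4)2SO4 = 1:1): theoretical n((NH4)2SO4) = 13.045 mol, so theoretical mass = 13.045 × 132.144 = 1723.9 g.
At 76.70% yield, actual mass of (NH4)2SO4 = 1723.9 × 0.7670 = 1322.2 g.

1322 g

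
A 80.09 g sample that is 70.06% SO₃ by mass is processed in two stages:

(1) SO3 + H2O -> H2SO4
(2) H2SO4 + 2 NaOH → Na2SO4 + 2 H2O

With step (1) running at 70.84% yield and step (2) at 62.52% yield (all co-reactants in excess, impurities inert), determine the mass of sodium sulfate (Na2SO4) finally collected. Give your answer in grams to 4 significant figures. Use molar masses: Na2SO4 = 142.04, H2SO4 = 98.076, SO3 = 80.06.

44.09 g

Pure SO3 = 80.09 × 0.7006 = 56.111 g.
n(SO3) = 56.111 / 80.06 = 0.70086 mol.
Step 1 (SO3:H2SO4 = 1:1): theoretical n(H2SO4) = 0.70086 mol; at 70.84% yield, n(H2SO4) = 0.49649 mol.
Step 2 (H2SO4:Na2SO4 = 1:1): theoretical n(Na2SO4) = 0.49649 mol, so theoretical mass = 0.49649 × 142.04 = 70.522 g.
At 62.52% yield, actual mass of Na2SO4 = 70.522 × 0.6252 = 44.090 g.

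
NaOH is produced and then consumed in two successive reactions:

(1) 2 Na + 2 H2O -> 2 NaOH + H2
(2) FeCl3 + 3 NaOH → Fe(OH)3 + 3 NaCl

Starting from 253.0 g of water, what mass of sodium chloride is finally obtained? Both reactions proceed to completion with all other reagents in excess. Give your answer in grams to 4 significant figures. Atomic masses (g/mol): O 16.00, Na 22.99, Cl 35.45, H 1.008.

M(H2O) = 2(1.008) + 16.00 = 18.016 g/mol.
M(NaCl) = 22.99 + 35.45 = 58.44 g/mol.
n(H2O) = 253.00 / 18.016 = 14.043 mol.
Step 1 gives a 2:2 ratio of H2O to NaOH, so n(NaOH) = 14.043 mol.
In step 2 the NaOH:NaCl ratio is 3:3, so n(NaCl) = 14.043 mol.
Mass of NaCl = 14.043 × 58.44 = 820.68 g.

820.7 g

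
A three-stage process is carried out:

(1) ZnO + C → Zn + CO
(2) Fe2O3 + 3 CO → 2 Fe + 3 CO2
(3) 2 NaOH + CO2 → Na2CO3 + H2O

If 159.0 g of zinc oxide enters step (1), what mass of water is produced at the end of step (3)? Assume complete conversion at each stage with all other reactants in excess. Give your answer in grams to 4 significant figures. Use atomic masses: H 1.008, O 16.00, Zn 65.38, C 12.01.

35.20 g

M(ZnO) = 65.38 + 16.00 = 81.38 g/mol.
M(H2O) = 2(1.008) + 16.00 = 18.016 g/mol.
n(ZnO) = 159.0 / 81.38 = 1.9538 mol.
Reaction (1): ZnO→CO ratio 1:1 ⇒ n(CO) = 1.9538 mol.
Reaction (2): CO→CO2 ratio 3:3 ⇒ n(CO2) = 1.9538 mol.
Reaction (3): CO2→H2O ratio 1:1 ⇒ n(H2O) = 1.9538 mol.
Mass of H2O = 1.9538 × 18.016 = 35.200 g.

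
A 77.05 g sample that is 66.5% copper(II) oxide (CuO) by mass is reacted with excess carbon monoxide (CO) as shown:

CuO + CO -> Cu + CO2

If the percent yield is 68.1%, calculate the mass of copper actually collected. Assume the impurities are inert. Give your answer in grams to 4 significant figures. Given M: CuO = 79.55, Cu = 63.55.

27.88 g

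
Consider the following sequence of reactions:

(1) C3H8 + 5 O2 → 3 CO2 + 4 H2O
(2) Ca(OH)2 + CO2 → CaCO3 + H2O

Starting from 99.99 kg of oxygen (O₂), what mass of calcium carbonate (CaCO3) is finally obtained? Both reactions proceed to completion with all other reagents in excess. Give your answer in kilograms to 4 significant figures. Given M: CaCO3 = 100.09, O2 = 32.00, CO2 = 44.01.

99.99 kg = 99990 g.
n(O2) = 99990 / 32.00 = 3124.7 mol.
Step 1 gives a 5:3 ratio of O2 to CO2, so n(CO2) = 1874.8 mol.
In step 2 the CO2:CaCO3 ratio is 1:1, so n(CaCO3) = 1874.8 mol.
Mass of CaCO3 = 1874.8 × 100.09 = 187650 g = 187.6 kg.

187.6 kg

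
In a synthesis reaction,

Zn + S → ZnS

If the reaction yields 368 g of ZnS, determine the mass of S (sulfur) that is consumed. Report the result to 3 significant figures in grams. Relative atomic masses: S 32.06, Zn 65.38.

121 g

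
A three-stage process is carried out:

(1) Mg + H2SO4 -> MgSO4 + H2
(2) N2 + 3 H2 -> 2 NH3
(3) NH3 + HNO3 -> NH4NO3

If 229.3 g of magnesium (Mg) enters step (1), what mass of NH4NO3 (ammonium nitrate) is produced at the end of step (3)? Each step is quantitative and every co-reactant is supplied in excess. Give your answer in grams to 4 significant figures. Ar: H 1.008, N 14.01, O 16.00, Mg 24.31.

503.4 g

M(Mg) = 24.31 g/mol.
M(NH4NO3) = 2(14.01) + 4(1.008) + 3(16.00) = 80.052 g/mol.
n(Mg) = 229.3 / 24.31 = 9.4323 mol.
Reaction (1): Mg→H2 ratio 1:1 ⇒ n(H2) = 9.4323 mol.
Reaction (2): H2→NH3 ratio 3:2 ⇒ n(NH3) = 6.2882 mol.
Reaction (3): NH3→NH4NO3 ratio 1:1 ⇒ n(NH4NO3) = 6.2882 mol.
Mass of NH4NO3 = 6.2882 × 80.052 = 503.38 g.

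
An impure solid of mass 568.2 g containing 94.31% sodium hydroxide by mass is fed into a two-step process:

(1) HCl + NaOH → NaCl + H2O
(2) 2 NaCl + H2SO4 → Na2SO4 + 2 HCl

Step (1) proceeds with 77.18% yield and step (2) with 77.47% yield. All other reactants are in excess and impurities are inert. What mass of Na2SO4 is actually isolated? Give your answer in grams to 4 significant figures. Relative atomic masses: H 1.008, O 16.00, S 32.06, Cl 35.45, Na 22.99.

568.9 g

Pure NaOH = 568.2 × 0.9431 = 535.87 g.
M(NaOH) = 22.99 + 16.00 + 1.008 = 39.998 g/mol.
M(Na2SO4) = 2(22.99) + 32.06 + 4(16.00) = 142.04 g/mol.
n(NaOH) = 535.87 / 39.998 = 13.397 mol.
Step 1 (NaOH:NaCl = 1:1): theoretical n(NaCl) = 13.397 mol; at 77.18% yield, n(NaCl) = 10.340 mol.
Step 2 (NaCl:Na2SO4 = 2:1): theoretical n(Na2SO4) = 5.1701 mol, so theoretical mass = 5.1701 × 142.04 = 734.36 g.
At 77.47% yield, actual mass of Na2SO4 = 734.36 × 0.7747 = 568.90 g.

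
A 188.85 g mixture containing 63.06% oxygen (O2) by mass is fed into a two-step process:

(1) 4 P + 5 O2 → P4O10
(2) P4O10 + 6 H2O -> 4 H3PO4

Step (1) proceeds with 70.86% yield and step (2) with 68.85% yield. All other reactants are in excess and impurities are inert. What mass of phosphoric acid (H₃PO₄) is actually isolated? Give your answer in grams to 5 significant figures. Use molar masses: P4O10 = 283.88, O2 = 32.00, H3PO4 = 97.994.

142.34 g

Pure O2 = 188.85 × 0.6306 = 119.089 g.
n(O2) = 119.089 / 32.00 = 3.72153 mol.
Step 1 (O2:P4O10 = 5:1): theoretical n(P4O10) = 0.744305 mol; at 70.86% yield, n(P4O10) = 0.527415 mol.
Step 2 (P4O10:H3PO4 = 1:4): theoretical n(H3PO4) = 2.10966 mol, so theoretical mass = 2.10966 × 97.994 = 206.734 g.
At 68.85% yield, actual mass of H3PO4 = 206.734 × 0.6885 = 142.336 g.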